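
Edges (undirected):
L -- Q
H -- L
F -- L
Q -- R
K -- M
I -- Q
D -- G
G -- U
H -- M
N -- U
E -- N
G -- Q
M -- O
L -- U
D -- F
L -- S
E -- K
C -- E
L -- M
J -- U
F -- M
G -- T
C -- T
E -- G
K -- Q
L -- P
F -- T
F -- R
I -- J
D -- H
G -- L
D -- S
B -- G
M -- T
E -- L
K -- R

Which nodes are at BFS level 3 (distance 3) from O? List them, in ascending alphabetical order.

Level 0: O
Level 1: M
Level 2: F, H, K, L, T
Level 3: C, D, E, G, P, Q, R, S, U
Level 4: B, I, J, N

C, D, E, G, P, Q, R, S, U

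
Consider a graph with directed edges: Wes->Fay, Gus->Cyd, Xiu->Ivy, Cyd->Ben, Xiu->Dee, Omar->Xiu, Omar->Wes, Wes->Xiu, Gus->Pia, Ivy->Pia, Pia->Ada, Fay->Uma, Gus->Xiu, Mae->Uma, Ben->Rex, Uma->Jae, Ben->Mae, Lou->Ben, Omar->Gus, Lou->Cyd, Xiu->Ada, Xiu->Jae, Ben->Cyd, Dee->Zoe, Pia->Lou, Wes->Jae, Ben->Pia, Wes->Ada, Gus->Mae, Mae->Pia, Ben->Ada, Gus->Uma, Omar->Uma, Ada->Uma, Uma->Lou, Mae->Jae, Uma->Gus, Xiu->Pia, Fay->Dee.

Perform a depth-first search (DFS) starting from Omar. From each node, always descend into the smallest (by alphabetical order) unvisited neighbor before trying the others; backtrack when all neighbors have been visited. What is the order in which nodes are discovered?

Visit Omar
Omar → Gus
Gus → Cyd
Cyd → Ben
Ben → Ada
Ada → Uma
Uma → Jae
Uma → Lou
Ben → Mae
Mae → Pia
Ben → Rex
Gus → Xiu
Xiu → Dee
Dee → Zoe
Xiu → Ivy
Omar → Wes
Wes → Fay

Omar, Gus, Cyd, Ben, Ada, Uma, Jae, Lou, Mae, Pia, Rex, Xiu, Dee, Zoe, Ivy, Wes, Fay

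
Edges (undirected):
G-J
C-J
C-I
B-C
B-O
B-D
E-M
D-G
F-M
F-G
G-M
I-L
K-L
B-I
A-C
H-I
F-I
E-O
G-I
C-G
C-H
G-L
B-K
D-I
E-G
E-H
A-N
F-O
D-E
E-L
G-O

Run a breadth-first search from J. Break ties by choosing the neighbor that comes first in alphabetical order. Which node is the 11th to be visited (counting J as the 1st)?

Visit J; enqueue C, G → queue [C, G]
Visit C; enqueue A, B, H, I → queue [G, A, B, H, I]
Visit G; enqueue D, E, F, L, M, O → queue [A, B, H, I, D, E, F, L, M, O]
Visit A; enqueue N → queue [B, H, I, D, E, F, L, M, O, N]
Visit B; enqueue K → queue [H, I, D, E, F, L, M, O, N, K]
Visit H → queue [I, D, E, F, L, M, O, N, K]
Visit I → queue [D, E, F, L, M, O, N, K]
Visit D → queue [E, F, L, M, O, N, K]
Visit E → queue [F, L, M, O, N, K]
Visit F → queue [L, M, O, N, K]
Visit L → queue [M, O, N, K]
Visit M → queue [O, N, K]
Visit O → queue [N, K]
Visit N → queue [K]
Visit K → queue []

Visit order: J, C, G, A, B, H, I, D, E, F, L, M, O, N, K

L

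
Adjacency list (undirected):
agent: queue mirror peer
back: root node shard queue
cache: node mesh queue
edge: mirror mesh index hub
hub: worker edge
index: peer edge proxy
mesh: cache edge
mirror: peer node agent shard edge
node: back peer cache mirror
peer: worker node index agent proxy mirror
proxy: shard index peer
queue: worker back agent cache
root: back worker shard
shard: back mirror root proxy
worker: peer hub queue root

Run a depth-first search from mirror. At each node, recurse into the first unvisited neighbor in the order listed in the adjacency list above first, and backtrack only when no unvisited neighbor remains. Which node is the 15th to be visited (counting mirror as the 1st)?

agent

Visit mirror
mirror → peer
peer → worker
worker → hub
hub → edge
edge → mesh
mesh → cache
cache → node
node → back
back → root
root → shard
shard → proxy
proxy → index
back → queue
queue → agent

Visit order: mirror, peer, worker, hub, edge, mesh, cache, node, back, root, shard, proxy, index, queue, agent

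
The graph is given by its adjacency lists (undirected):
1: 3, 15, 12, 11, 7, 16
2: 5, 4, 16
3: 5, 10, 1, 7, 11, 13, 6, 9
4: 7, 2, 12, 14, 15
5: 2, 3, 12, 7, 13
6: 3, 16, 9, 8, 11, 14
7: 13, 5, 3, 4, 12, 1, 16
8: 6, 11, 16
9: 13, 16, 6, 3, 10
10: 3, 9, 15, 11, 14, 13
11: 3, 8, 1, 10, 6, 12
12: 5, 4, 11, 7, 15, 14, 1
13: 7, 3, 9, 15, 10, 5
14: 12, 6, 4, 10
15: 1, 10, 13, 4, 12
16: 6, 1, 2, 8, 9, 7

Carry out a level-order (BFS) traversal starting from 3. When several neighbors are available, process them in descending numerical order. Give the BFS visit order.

Visit 3; enqueue 13, 11, 10, 9, 7, 6, 5, 1 → queue [13, 11, 10, 9, 7, 6, 5, 1]
Visit 13; enqueue 15 → queue [11, 10, 9, 7, 6, 5, 1, 15]
Visit 11; enqueue 12, 8 → queue [10, 9, 7, 6, 5, 1, 15, 12, 8]
Visit 10; enqueue 14 → queue [9, 7, 6, 5, 1, 15, 12, 8, 14]
Visit 9; enqueue 16 → queue [7, 6, 5, 1, 15, 12, 8, 14, 16]
Visit 7; enqueue 4 → queue [6, 5, 1, 15, 12, 8, 14, 16, 4]
Visit 6 → queue [5, 1, 15, 12, 8, 14, 16, 4]
Visit 5; enqueue 2 → queue [1, 15, 12, 8, 14, 16, 4, 2]
Visit 1 → queue [15, 12, 8, 14, 16, 4, 2]
Visit 15 → queue [12, 8, 14, 16, 4, 2]
Visit 12 → queue [8, 14, 16, 4, 2]
Visit 8 → queue [14, 16, 4, 2]
Visit 14 → queue [16, 4, 2]
Visit 16 → queue [4, 2]
Visit 4 → queue [2]
Visit 2 → queue []

3, 13, 11, 10, 9, 7, 6, 5, 1, 15, 12, 8, 14, 16, 4, 2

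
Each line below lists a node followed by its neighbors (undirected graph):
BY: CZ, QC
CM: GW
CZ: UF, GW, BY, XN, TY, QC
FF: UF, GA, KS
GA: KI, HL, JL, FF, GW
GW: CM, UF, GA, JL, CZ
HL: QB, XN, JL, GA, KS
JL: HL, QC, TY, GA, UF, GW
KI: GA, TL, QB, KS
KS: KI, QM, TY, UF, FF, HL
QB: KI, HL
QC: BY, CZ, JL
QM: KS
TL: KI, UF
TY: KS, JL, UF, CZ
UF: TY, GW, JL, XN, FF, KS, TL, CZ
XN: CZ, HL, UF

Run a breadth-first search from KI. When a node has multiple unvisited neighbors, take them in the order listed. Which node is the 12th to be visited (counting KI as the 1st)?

Visit KI; enqueue GA, TL, QB, KS → queue [GA, TL, QB, KS]
Visit GA; enqueue HL, JL, FF, GW → queue [TL, QB, KS, HL, JL, FF, GW]
Visit TL; enqueue UF → queue [QB, KS, HL, JL, FF, GW, UF]
Visit QB → queue [KS, HL, JL, FF, GW, UF]
Visit KS; enqueue QM, TY → queue [HL, JL, FF, GW, UF, QM, TY]
Visit HL; enqueue XN → queue [JL, FF, GW, UF, QM, TY, XN]
Visit JL; enqueue QC → queue [FF, GW, UF, QM, TY, XN, QC]
Visit FF → queue [GW, UF, QM, TY, XN, QC]
Visit GW; enqueue CM, CZ → queue [UF, QM, TY, XN, QC, CM, CZ]
Visit UF → queue [QM, TY, XN, QC, CM, CZ]
Visit QM → queue [TY, XN, QC, CM, CZ]
Visit TY → queue [XN, QC, CM, CZ]
Visit XN → queue [QC, CM, CZ]
Visit QC; enqueue BY → queue [CM, CZ, BY]
Visit CM → queue [CZ, BY]
Visit CZ → queue [BY]
Visit BY → queue []

Visit order: KI, GA, TL, QB, KS, HL, JL, FF, GW, UF, QM, TY, XN, QC, CM, CZ, BY

TY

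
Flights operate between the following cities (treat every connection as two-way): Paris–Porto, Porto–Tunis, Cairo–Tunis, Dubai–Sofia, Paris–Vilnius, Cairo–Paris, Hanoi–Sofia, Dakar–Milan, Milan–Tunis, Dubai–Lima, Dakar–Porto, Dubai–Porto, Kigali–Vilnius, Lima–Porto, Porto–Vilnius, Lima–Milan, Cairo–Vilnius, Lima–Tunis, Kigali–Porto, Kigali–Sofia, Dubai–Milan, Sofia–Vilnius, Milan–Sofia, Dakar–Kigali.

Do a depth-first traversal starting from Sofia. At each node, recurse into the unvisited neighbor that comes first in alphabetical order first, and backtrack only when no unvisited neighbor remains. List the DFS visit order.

Visit Sofia
Sofia → Dubai
Dubai → Lima
Lima → Milan
Milan → Dakar
Dakar → Kigali
Kigali → Porto
Porto → Paris
Paris → Cairo
Cairo → Tunis
Cairo → Vilnius
Sofia → Hanoi

Sofia -> Dubai -> Lima -> Milan -> Dakar -> Kigali -> Porto -> Paris -> Cairo -> Tunis -> Vilnius -> Hanoi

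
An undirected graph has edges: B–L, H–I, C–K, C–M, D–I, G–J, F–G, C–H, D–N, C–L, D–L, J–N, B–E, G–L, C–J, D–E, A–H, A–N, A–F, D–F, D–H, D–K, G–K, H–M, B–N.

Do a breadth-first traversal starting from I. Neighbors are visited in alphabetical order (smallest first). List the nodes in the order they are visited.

I → D → H → E → F → K → L → N → A → C → M → B → G → J

Visit I; enqueue D, H → queue [D, H]
Visit D; enqueue E, F, K, L, N → queue [H, E, F, K, L, N]
Visit H; enqueue A, C, M → queue [E, F, K, L, N, A, C, M]
Visit E; enqueue B → queue [F, K, L, N, A, C, M, B]
Visit F; enqueue G → queue [K, L, N, A, C, M, B, G]
Visit K → queue [L, N, A, C, M, B, G]
Visit L → queue [N, A, C, M, B, G]
Visit N; enqueue J → queue [A, C, M, B, G, J]
Visit A → queue [C, M, B, G, J]
Visit C → queue [M, B, G, J]
Visit M → queue [B, G, J]
Visit B → queue [G, J]
Visit G → queue [J]
Visit J → queue []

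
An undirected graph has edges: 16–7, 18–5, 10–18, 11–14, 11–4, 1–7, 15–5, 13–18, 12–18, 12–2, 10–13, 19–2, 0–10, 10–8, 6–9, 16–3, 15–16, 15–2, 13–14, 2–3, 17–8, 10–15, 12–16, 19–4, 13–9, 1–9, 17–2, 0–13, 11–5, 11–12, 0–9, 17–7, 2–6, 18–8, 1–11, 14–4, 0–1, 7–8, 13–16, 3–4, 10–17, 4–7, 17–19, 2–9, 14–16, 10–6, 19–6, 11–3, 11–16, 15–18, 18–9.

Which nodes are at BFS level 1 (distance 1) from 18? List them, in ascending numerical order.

Level 0: 18
Level 1: 5, 8, 9, 10, 12, 13, 15
Level 2: 0, 1, 2, 6, 7, 11, 14, 16, 17
Level 3: 3, 4, 19

5, 8, 9, 10, 12, 13, 15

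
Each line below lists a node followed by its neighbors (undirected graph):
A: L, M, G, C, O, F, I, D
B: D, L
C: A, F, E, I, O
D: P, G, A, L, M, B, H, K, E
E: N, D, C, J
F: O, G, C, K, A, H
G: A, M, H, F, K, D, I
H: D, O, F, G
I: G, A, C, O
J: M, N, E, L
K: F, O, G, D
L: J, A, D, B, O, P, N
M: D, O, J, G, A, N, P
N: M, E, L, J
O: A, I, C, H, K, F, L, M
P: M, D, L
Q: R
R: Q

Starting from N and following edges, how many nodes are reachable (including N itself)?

16

BFS from N visits: N, M, E, L, J, D, O, G, A, P, C, B, H, K, I, F
Reachable nodes: 16 of 18 total.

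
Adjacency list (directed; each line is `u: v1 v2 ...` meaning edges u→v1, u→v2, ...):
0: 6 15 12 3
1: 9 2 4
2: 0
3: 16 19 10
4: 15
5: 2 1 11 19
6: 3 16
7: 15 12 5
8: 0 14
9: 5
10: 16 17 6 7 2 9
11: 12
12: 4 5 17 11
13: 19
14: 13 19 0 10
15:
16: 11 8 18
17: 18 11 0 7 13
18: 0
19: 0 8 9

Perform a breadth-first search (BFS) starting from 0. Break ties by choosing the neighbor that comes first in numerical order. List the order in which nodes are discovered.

0, 3, 6, 12, 15, 10, 16, 19, 4, 5, 11, 17, 2, 7, 9, 8, 18, 1, 13, 14

Visit 0; enqueue 3, 6, 12, 15 → queue [3, 6, 12, 15]
Visit 3; enqueue 10, 16, 19 → queue [6, 12, 15, 10, 16, 19]
Visit 6 → queue [12, 15, 10, 16, 19]
Visit 12; enqueue 4, 5, 11, 17 → queue [15, 10, 16, 19, 4, 5, 11, 17]
Visit 15 → queue [10, 16, 19, 4, 5, 11, 17]
Visit 10; enqueue 2, 7, 9 → queue [16, 19, 4, 5, 11, 17, 2, 7, 9]
Visit 16; enqueue 8, 18 → queue [19, 4, 5, 11, 17, 2, 7, 9, 8, 18]
Visit 19 → queue [4, 5, 11, 17, 2, 7, 9, 8, 18]
Visit 4 → queue [5, 11, 17, 2, 7, 9, 8, 18]
Visit 5; enqueue 1 → queue [11, 17, 2, 7, 9, 8, 18, 1]
Visit 11 → queue [17, 2, 7, 9, 8, 18, 1]
Visit 17; enqueue 13 → queue [2, 7, 9, 8, 18, 1, 13]
Visit 2 → queue [7, 9, 8, 18, 1, 13]
Visit 7 → queue [9, 8, 18, 1, 13]
Visit 9 → queue [8, 18, 1, 13]
Visit 8; enqueue 14 → queue [18, 1, 13, 14]
Visit 18 → queue [1, 13, 14]
Visit 1 → queue [13, 14]
Visit 13 → queue [14]
Visit 14 → queue []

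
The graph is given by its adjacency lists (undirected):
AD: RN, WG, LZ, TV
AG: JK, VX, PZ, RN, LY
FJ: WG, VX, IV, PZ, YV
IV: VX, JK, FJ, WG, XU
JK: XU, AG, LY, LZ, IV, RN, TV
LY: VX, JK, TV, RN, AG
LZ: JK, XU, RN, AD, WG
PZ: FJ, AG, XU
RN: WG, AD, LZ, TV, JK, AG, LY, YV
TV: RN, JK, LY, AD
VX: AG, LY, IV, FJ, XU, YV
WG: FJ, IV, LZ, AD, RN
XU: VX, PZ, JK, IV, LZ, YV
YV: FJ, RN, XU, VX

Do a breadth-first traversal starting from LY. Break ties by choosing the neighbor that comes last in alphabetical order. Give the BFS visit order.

Visit LY; enqueue VX, TV, RN, JK, AG → queue [VX, TV, RN, JK, AG]
Visit VX; enqueue YV, XU, IV, FJ → queue [TV, RN, JK, AG, YV, XU, IV, FJ]
Visit TV; enqueue AD → queue [RN, JK, AG, YV, XU, IV, FJ, AD]
Visit RN; enqueue WG, LZ → queue [JK, AG, YV, XU, IV, FJ, AD, WG, LZ]
Visit JK → queue [AG, YV, XU, IV, FJ, AD, WG, LZ]
Visit AG; enqueue PZ → queue [YV, XU, IV, FJ, AD, WG, LZ, PZ]
Visit YV → queue [XU, IV, FJ, AD, WG, LZ, PZ]
Visit XU → queue [IV, FJ, AD, WG, LZ, PZ]
Visit IV → queue [FJ, AD, WG, LZ, PZ]
Visit FJ → queue [AD, WG, LZ, PZ]
Visit AD → queue [WG, LZ, PZ]
Visit WG → queue [LZ, PZ]
Visit LZ → queue [PZ]
Visit PZ → queue []

LY -> VX -> TV -> RN -> JK -> AG -> YV -> XU -> IV -> FJ -> AD -> WG -> LZ -> PZ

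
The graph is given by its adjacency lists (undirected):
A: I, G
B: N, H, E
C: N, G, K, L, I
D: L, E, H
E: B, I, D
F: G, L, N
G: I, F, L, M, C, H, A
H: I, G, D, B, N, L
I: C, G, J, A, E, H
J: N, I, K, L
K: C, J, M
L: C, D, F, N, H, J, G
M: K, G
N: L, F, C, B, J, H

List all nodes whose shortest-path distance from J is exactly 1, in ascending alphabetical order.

I, K, L, N

Level 0: J
Level 1: I, K, L, N
Level 2: A, B, C, D, E, F, G, H, M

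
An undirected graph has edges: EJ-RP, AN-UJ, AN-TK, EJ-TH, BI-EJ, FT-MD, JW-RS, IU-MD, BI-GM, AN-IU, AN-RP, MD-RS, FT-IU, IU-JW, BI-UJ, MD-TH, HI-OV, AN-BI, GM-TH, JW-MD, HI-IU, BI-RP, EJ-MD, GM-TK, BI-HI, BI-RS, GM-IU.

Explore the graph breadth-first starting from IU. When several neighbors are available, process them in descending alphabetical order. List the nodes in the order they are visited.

IU MD JW HI GM FT AN TH RS EJ OV BI TK UJ RP

Visit IU; enqueue MD, JW, HI, GM, FT, AN → queue [MD, JW, HI, GM, FT, AN]
Visit MD; enqueue TH, RS, EJ → queue [JW, HI, GM, FT, AN, TH, RS, EJ]
Visit JW → queue [HI, GM, FT, AN, TH, RS, EJ]
Visit HI; enqueue OV, BI → queue [GM, FT, AN, TH, RS, EJ, OV, BI]
Visit GM; enqueue TK → queue [FT, AN, TH, RS, EJ, OV, BI, TK]
Visit FT → queue [AN, TH, RS, EJ, OV, BI, TK]
Visit AN; enqueue UJ, RP → queue [TH, RS, EJ, OV, BI, TK, UJ, RP]
Visit TH → queue [RS, EJ, OV, BI, TK, UJ, RP]
Visit RS → queue [EJ, OV, BI, TK, UJ, RP]
Visit EJ → queue [OV, BI, TK, UJ, RP]
Visit OV → queue [BI, TK, UJ, RP]
Visit BI → queue [TK, UJ, RP]
Visit TK → queue [UJ, RP]
Visit UJ → queue [RP]
Visit RP → queue []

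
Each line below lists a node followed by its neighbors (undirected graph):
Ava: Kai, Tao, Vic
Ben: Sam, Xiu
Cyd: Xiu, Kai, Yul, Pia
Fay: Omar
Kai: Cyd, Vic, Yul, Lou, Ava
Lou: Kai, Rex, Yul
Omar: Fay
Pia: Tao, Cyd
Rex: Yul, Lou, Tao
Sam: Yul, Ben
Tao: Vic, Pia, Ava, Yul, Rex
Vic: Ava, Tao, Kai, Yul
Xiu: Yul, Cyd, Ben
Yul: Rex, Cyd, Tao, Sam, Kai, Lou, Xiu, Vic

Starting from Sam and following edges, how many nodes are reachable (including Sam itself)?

12

BFS from Sam visits: Sam, Yul, Ben, Rex, Cyd, Tao, Kai, Lou, Xiu, Vic, Pia, Ava
Reachable nodes: 12 of 14 total.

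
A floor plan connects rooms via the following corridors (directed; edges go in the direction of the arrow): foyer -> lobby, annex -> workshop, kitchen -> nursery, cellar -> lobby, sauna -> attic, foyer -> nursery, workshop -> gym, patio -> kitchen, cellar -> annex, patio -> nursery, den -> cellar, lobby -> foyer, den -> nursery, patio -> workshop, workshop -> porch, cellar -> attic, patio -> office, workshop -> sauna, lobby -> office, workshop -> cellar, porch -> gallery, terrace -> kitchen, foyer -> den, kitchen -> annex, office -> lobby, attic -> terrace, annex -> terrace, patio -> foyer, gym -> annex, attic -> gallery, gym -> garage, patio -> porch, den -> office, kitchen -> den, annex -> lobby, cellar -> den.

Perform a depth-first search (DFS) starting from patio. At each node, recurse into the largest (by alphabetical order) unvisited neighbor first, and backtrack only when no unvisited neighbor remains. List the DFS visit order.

Visit patio
patio → workshop
workshop → sauna
sauna → attic
attic → terrace
terrace → kitchen
kitchen → nursery
kitchen → den
den → office
office → lobby
lobby → foyer
den → cellar
cellar → annex
attic → gallery
workshop → porch
workshop → gym
gym → garage

patio, workshop, sauna, attic, terrace, kitchen, nursery, den, office, lobby, foyer, cellar, annex, gallery, porch, gym, garage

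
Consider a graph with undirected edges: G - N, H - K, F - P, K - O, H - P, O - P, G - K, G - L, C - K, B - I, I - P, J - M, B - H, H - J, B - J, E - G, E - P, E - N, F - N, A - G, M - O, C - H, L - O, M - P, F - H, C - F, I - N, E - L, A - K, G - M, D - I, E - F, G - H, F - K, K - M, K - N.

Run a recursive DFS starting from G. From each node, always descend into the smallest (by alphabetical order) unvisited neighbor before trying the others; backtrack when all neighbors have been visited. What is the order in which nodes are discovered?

G A K C F E L O M J B H P I D N

Visit G
G → A
A → K
K → C
C → F
F → E
E → L
L → O
O → M
M → J
J → B
B → H
H → P
P → I
I → D
I → N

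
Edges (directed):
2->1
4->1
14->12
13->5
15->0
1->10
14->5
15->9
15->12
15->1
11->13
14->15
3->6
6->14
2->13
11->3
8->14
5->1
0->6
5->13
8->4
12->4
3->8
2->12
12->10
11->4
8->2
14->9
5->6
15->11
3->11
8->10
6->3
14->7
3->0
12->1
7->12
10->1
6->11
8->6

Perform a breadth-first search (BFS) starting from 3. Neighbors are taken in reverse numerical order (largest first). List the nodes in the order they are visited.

3, 11, 8, 6, 0, 13, 4, 14, 10, 2, 5, 1, 15, 12, 9, 7

Visit 3; enqueue 11, 8, 6, 0 → queue [11, 8, 6, 0]
Visit 11; enqueue 13, 4 → queue [8, 6, 0, 13, 4]
Visit 8; enqueue 14, 10, 2 → queue [6, 0, 13, 4, 14, 10, 2]
Visit 6 → queue [0, 13, 4, 14, 10, 2]
Visit 0 → queue [13, 4, 14, 10, 2]
Visit 13; enqueue 5 → queue [4, 14, 10, 2, 5]
Visit 4; enqueue 1 → queue [14, 10, 2, 5, 1]
Visit 14; enqueue 15, 12, 9, 7 → queue [10, 2, 5, 1, 15, 12, 9, 7]
Visit 10 → queue [2, 5, 1, 15, 12, 9, 7]
Visit 2 → queue [5, 1, 15, 12, 9, 7]
Visit 5 → queue [1, 15, 12, 9, 7]
Visit 1 → queue [15, 12, 9, 7]
Visit 15 → queue [12, 9, 7]
Visit 12 → queue [9, 7]
Visit 9 → queue [7]
Visit 7 → queue []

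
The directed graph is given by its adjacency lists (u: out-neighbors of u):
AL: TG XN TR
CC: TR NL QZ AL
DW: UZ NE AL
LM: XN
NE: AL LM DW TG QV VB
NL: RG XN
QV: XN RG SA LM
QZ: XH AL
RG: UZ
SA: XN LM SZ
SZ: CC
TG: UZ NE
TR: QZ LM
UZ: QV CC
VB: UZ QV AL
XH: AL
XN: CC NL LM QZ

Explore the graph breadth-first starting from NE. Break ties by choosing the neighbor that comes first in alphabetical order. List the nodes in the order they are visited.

NE AL DW LM QV TG VB TR XN UZ RG SA QZ CC NL SZ XH

Visit NE; enqueue AL, DW, LM, QV, TG, VB → queue [AL, DW, LM, QV, TG, VB]
Visit AL; enqueue TR, XN → queue [DW, LM, QV, TG, VB, TR, XN]
Visit DW; enqueue UZ → queue [LM, QV, TG, VB, TR, XN, UZ]
Visit LM → queue [QV, TG, VB, TR, XN, UZ]
Visit QV; enqueue RG, SA → queue [TG, VB, TR, XN, UZ, RG, SA]
Visit TG → queue [VB, TR, XN, UZ, RG, SA]
Visit VB → queue [TR, XN, UZ, RG, SA]
Visit TR; enqueue QZ → queue [XN, UZ, RG, SA, QZ]
Visit XN; enqueue CC, NL → queue [UZ, RG, SA, QZ, CC, NL]
Visit UZ → queue [RG, SA, QZ, CC, NL]
Visit RG → queue [SA, QZ, CC, NL]
Visit SA; enqueue SZ → queue [QZ, CC, NL, SZ]
Visit QZ; enqueue XH → queue [CC, NL, SZ, XH]
Visit CC → queue [NL, SZ, XH]
Visit NL → queue [SZ, XH]
Visit SZ → queue [XH]
Visit XH → queue []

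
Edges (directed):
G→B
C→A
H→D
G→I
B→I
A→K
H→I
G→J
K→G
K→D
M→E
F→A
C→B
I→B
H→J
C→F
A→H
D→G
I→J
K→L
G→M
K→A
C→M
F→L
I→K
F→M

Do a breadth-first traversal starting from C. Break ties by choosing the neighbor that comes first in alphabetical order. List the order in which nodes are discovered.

Visit C; enqueue A, B, F, M → queue [A, B, F, M]
Visit A; enqueue H, K → queue [B, F, M, H, K]
Visit B; enqueue I → queue [F, M, H, K, I]
Visit F; enqueue L → queue [M, H, K, I, L]
Visit M; enqueue E → queue [H, K, I, L, E]
Visit H; enqueue D, J → queue [K, I, L, E, D, J]
Visit K; enqueue G → queue [I, L, E, D, J, G]
Visit I → queue [L, E, D, J, G]
Visit L → queue [E, D, J, G]
Visit E → queue [D, J, G]
Visit D → queue [J, G]
Visit J → queue [G]
Visit G → queue []

C -> A -> B -> F -> M -> H -> K -> I -> L -> E -> D -> J -> G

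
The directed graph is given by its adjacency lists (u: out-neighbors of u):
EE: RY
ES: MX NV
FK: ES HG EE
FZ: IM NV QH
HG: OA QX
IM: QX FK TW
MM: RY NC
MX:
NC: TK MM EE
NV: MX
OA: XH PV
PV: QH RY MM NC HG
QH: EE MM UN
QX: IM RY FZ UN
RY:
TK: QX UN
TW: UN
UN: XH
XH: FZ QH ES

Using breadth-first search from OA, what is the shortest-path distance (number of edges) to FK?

4

Level 0: OA
Level 1: PV, XH
Level 2: ES, FZ, HG, MM, NC, QH, RY
Level 3: EE, IM, MX, NV, QX, TK, UN
Level 4: FK, TW
FK first appears at level 4.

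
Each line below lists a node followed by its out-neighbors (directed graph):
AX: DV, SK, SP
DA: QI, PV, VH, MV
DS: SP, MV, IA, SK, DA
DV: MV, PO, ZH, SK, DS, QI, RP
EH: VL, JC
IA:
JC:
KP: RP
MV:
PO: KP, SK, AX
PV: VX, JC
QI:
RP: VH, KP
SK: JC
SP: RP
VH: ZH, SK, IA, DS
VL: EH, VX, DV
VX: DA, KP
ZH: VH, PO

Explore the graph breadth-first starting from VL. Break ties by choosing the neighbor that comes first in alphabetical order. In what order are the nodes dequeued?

VL -> DV -> EH -> VX -> DS -> MV -> PO -> QI -> RP -> SK -> ZH -> JC -> DA -> KP -> IA -> SP -> AX -> VH -> PV

Visit VL; enqueue DV, EH, VX → queue [DV, EH, VX]
Visit DV; enqueue DS, MV, PO, QI, RP, SK, ZH → queue [EH, VX, DS, MV, PO, QI, RP, SK, ZH]
Visit EH; enqueue JC → queue [VX, DS, MV, PO, QI, RP, SK, ZH, JC]
Visit VX; enqueue DA, KP → queue [DS, MV, PO, QI, RP, SK, ZH, JC, DA, KP]
Visit DS; enqueue IA, SP → queue [MV, PO, QI, RP, SK, ZH, JC, DA, KP, IA, SP]
Visit MV → queue [PO, QI, RP, SK, ZH, JC, DA, KP, IA, SP]
Visit PO; enqueue AX → queue [QI, RP, SK, ZH, JC, DA, KP, IA, SP, AX]
Visit QI → queue [RP, SK, ZH, JC, DA, KP, IA, SP, AX]
Visit RP; enqueue VH → queue [SK, ZH, JC, DA, KP, IA, SP, AX, VH]
Visit SK → queue [ZH, JC, DA, KP, IA, SP, AX, VH]
Visit ZH → queue [JC, DA, KP, IA, SP, AX, VH]
Visit JC → queue [DA, KP, IA, SP, AX, VH]
Visit DA; enqueue PV → queue [KP, IA, SP, AX, VH, PV]
Visit KP → queue [IA, SP, AX, VH, PV]
Visit IA → queue [SP, AX, VH, PV]
Visit SP → queue [AX, VH, PV]
Visit AX → queue [VH, PV]
Visit VH → queue [PV]
Visit PV → queue []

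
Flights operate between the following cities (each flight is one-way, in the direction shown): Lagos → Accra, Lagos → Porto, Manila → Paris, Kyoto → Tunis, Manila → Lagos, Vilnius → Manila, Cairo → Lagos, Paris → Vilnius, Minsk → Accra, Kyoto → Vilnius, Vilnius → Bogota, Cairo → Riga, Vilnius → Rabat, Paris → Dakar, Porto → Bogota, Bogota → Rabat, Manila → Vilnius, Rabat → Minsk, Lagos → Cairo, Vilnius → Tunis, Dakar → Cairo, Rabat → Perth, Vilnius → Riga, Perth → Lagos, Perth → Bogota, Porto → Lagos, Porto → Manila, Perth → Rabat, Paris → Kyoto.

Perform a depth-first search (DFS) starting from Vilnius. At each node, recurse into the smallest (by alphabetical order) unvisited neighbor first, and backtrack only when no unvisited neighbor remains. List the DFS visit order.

Vilnius, Bogota, Rabat, Minsk, Accra, Perth, Lagos, Cairo, Riga, Porto, Manila, Paris, Dakar, Kyoto, Tunis

Visit Vilnius
Vilnius → Bogota
Bogota → Rabat
Rabat → Minsk
Minsk → Accra
Rabat → Perth
Perth → Lagos
Lagos → Cairo
Cairo → Riga
Lagos → Porto
Porto → Manila
Manila → Paris
Paris → Dakar
Paris → Kyoto
Kyoto → Tunis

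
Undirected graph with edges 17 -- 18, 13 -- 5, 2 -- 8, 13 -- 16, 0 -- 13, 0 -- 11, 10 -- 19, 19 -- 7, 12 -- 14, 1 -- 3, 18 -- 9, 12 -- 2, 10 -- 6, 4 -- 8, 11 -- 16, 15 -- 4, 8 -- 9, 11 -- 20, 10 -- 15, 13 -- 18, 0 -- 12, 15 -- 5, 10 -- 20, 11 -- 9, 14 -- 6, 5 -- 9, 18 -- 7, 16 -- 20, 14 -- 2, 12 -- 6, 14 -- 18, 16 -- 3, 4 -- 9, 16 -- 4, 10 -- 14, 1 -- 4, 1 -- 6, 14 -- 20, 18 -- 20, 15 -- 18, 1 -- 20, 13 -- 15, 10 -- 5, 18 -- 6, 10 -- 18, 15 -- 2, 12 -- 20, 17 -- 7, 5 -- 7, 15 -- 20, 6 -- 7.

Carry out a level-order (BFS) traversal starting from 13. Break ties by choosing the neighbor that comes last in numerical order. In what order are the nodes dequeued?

13 → 18 → 16 → 15 → 5 → 0 → 20 → 17 → 14 → 10 → 9 → 7 → 6 → 11 → 4 → 3 → 2 → 12 → 1 → 19 → 8

Visit 13; enqueue 18, 16, 15, 5, 0 → queue [18, 16, 15, 5, 0]
Visit 18; enqueue 20, 17, 14, 10, 9, 7, 6 → queue [16, 15, 5, 0, 20, 17, 14, 10, 9, 7, 6]
Visit 16; enqueue 11, 4, 3 → queue [15, 5, 0, 20, 17, 14, 10, 9, 7, 6, 11, 4, 3]
Visit 15; enqueue 2 → queue [5, 0, 20, 17, 14, 10, 9, 7, 6, 11, 4, 3, 2]
Visit 5 → queue [0, 20, 17, 14, 10, 9, 7, 6, 11, 4, 3, 2]
Visit 0; enqueue 12 → queue [20, 17, 14, 10, 9, 7, 6, 11, 4, 3, 2, 12]
Visit 20; enqueue 1 → queue [17, 14, 10, 9, 7, 6, 11, 4, 3, 2, 12, 1]
Visit 17 → queue [14, 10, 9, 7, 6, 11, 4, 3, 2, 12, 1]
Visit 14 → queue [10, 9, 7, 6, 11, 4, 3, 2, 12, 1]
Visit 10; enqueue 19 → queue [9, 7, 6, 11, 4, 3, 2, 12, 1, 19]
Visit 9; enqueue 8 → queue [7, 6, 11, 4, 3, 2, 12, 1, 19, 8]
Visit 7 → queue [6, 11, 4, 3, 2, 12, 1, 19, 8]
Visit 6 → queue [11, 4, 3, 2, 12, 1, 19, 8]
Visit 11 → queue [4, 3, 2, 12, 1, 19, 8]
Visit 4 → queue [3, 2, 12, 1, 19, 8]
Visit 3 → queue [2, 12, 1, 19, 8]
Visit 2 → queue [12, 1, 19, 8]
Visit 12 → queue [1, 19, 8]
Visit 1 → queue [19, 8]
Visit 19 → queue [8]
Visit 8 → queue []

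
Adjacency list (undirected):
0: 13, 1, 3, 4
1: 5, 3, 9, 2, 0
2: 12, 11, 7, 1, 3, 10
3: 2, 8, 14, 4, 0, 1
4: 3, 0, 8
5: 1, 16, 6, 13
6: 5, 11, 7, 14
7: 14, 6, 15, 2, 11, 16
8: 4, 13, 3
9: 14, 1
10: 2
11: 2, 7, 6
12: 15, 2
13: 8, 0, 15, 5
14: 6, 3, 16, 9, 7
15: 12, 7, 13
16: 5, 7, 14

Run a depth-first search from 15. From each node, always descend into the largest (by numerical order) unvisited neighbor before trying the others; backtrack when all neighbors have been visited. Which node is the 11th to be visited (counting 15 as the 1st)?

5

Visit 15
15 → 13
13 → 8
8 → 4
4 → 3
3 → 14
14 → 16
16 → 7
7 → 11
11 → 6
6 → 5
5 → 1
1 → 9
1 → 2
2 → 12
2 → 10
1 → 0

Visit order: 15, 13, 8, 4, 3, 14, 16, 7, 11, 6, 5, 1, 9, 2, 12, 10, 0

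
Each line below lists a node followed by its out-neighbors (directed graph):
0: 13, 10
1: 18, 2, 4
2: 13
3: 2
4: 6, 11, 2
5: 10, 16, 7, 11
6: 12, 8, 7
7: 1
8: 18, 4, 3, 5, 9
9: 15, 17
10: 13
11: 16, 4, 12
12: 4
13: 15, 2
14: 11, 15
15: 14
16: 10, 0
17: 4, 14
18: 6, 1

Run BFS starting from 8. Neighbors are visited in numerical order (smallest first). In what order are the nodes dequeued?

8 -> 3 -> 4 -> 5 -> 9 -> 18 -> 2 -> 6 -> 11 -> 7 -> 10 -> 16 -> 15 -> 17 -> 1 -> 13 -> 12 -> 0 -> 14

Visit 8; enqueue 3, 4, 5, 9, 18 → queue [3, 4, 5, 9, 18]
Visit 3; enqueue 2 → queue [4, 5, 9, 18, 2]
Visit 4; enqueue 6, 11 → queue [5, 9, 18, 2, 6, 11]
Visit 5; enqueue 7, 10, 16 → queue [9, 18, 2, 6, 11, 7, 10, 16]
Visit 9; enqueue 15, 17 → queue [18, 2, 6, 11, 7, 10, 16, 15, 17]
Visit 18; enqueue 1 → queue [2, 6, 11, 7, 10, 16, 15, 17, 1]
Visit 2; enqueue 13 → queue [6, 11, 7, 10, 16, 15, 17, 1, 13]
Visit 6; enqueue 12 → queue [11, 7, 10, 16, 15, 17, 1, 13, 12]
Visit 11 → queue [7, 10, 16, 15, 17, 1, 13, 12]
Visit 7 → queue [10, 16, 15, 17, 1, 13, 12]
Visit 10 → queue [16, 15, 17, 1, 13, 12]
Visit 16; enqueue 0 → queue [15, 17, 1, 13, 12, 0]
Visit 15; enqueue 14 → queue [17, 1, 13, 12, 0, 14]
Visit 17 → queue [1, 13, 12, 0, 14]
Visit 1 → queue [13, 12, 0, 14]
Visit 13 → queue [12, 0, 14]
Visit 12 → queue [0, 14]
Visit 0 → queue [14]
Visit 14 → queue []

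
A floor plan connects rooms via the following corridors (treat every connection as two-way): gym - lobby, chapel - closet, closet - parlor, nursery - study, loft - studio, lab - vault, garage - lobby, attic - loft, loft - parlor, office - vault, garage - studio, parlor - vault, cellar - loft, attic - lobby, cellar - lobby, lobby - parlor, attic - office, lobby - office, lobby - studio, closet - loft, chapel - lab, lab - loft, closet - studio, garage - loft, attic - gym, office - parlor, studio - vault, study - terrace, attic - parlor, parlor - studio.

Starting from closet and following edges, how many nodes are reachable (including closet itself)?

13

BFS from closet visits: closet, chapel, loft, parlor, studio, lab, attic, cellar, garage, lobby, office, vault, gym
Reachable nodes: 13 of 16 total.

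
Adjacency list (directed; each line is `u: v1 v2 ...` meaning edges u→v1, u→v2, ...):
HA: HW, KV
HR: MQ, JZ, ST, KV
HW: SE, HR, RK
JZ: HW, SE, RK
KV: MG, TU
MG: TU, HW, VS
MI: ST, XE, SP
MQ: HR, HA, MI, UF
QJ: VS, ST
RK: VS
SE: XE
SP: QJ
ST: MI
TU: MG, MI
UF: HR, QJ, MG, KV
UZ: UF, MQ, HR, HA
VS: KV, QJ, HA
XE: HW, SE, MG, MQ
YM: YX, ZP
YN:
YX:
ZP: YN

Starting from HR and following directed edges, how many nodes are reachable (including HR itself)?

17

BFS from HR visits: HR, MQ, JZ, ST, KV, HA, MI, UF, HW, SE, RK, MG, TU, XE, SP, QJ, VS
Reachable nodes: 17 of 22 total.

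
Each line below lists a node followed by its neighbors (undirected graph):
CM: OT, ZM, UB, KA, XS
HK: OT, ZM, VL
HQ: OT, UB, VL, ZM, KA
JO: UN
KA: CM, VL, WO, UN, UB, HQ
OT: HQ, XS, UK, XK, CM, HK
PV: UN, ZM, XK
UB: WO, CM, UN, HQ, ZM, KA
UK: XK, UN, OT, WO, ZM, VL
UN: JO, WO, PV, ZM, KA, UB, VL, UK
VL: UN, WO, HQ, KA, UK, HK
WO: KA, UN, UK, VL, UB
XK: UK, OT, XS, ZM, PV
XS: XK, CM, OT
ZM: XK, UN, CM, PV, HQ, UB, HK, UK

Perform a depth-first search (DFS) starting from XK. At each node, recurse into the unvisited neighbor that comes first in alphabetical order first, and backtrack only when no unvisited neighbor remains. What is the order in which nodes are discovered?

Visit XK
XK → OT
OT → CM
CM → KA
KA → HQ
HQ → UB
UB → UN
UN → JO
UN → PV
PV → ZM
ZM → HK
HK → VL
VL → UK
UK → WO
CM → XS

XK, OT, CM, KA, HQ, UB, UN, JO, PV, ZM, HK, VL, UK, WO, XS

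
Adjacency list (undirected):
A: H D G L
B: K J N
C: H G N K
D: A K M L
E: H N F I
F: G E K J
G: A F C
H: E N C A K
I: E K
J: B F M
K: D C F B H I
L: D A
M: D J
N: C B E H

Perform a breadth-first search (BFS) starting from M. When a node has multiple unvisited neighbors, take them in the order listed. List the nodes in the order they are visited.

Visit M; enqueue D, J → queue [D, J]
Visit D; enqueue A, K, L → queue [J, A, K, L]
Visit J; enqueue B, F → queue [A, K, L, B, F]
Visit A; enqueue H, G → queue [K, L, B, F, H, G]
Visit K; enqueue C, I → queue [L, B, F, H, G, C, I]
Visit L → queue [B, F, H, G, C, I]
Visit B; enqueue N → queue [F, H, G, C, I, N]
Visit F; enqueue E → queue [H, G, C, I, N, E]
Visit H → queue [G, C, I, N, E]
Visit G → queue [C, I, N, E]
Visit C → queue [I, N, E]
Visit I → queue [N, E]
Visit N → queue [E]
Visit E → queue []

M D J A K L B F H G C I N E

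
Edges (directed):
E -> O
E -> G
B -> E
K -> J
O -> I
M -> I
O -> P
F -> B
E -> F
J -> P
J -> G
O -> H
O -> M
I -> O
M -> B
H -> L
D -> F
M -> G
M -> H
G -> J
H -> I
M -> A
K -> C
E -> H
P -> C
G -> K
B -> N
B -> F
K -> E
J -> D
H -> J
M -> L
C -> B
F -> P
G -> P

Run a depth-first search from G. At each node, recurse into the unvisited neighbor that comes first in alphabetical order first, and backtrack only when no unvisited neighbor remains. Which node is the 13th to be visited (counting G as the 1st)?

P

Visit G
G → J
J → D
D → F
F → B
B → E
E → H
H → I
I → O
O → M
M → A
M → L
O → P
P → C
B → N
G → K

Visit order: G, J, D, F, B, E, H, I, O, M, A, L, P, C, N, K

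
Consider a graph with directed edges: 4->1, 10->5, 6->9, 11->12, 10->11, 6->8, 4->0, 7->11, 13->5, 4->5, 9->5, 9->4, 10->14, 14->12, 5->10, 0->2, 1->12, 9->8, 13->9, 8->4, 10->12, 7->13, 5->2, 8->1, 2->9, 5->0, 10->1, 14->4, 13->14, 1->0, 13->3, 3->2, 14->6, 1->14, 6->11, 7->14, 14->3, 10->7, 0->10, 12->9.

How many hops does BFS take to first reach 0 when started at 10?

2

Level 0: 10
Level 1: 1, 5, 7, 11, 12, 14
Level 2: 0, 2, 3, 4, 6, 9, 13
Level 3: 8
0 first appears at level 2.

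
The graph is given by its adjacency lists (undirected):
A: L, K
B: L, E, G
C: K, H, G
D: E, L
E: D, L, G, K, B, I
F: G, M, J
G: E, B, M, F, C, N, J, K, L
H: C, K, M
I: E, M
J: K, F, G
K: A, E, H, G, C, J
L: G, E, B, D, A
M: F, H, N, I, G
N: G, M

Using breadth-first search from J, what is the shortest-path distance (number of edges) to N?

2

Level 0: J
Level 1: F, G, K
Level 2: A, B, C, E, H, L, M, N
Level 3: D, I
N first appears at level 2.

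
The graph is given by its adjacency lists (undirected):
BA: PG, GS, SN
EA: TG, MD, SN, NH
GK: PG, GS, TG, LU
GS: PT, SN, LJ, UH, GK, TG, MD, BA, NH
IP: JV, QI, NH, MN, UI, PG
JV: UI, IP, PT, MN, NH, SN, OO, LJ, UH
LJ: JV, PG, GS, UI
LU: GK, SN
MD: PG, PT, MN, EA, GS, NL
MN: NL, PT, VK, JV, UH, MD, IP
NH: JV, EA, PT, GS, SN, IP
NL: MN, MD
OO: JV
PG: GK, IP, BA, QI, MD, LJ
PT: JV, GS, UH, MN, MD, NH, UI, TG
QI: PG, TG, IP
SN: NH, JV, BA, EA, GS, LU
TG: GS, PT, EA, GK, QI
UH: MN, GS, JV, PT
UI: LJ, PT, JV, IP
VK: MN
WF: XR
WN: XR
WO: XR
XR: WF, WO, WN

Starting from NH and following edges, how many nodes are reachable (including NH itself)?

21

BFS from NH visits: NH, JV, EA, PT, GS, SN, IP, UI, MN, OO, LJ, UH, TG, MD, GK, BA, LU, QI, PG, NL, VK
Reachable nodes: 21 of 25 total.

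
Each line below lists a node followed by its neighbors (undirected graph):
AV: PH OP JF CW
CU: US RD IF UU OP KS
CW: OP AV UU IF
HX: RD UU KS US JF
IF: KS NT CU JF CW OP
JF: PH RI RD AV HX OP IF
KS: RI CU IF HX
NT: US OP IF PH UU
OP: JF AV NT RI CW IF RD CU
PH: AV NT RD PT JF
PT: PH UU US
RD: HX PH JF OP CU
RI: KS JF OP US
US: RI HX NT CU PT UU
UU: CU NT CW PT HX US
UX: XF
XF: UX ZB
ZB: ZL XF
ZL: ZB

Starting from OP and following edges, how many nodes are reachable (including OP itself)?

15

BFS from OP visits: OP, RI, RD, NT, JF, IF, CW, CU, AV, US, KS, PH, HX, UU, PT
Reachable nodes: 15 of 19 total.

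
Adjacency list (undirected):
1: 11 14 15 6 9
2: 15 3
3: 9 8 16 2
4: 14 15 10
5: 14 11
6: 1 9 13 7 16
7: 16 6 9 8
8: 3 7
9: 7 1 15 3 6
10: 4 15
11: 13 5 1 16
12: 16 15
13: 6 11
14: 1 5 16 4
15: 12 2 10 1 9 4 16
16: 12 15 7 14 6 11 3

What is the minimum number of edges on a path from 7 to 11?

2

Level 0: 7
Level 1: 6, 8, 9, 16
Level 2: 1, 3, 11, 12, 13, 14, 15
Level 3: 2, 4, 5, 10
11 first appears at level 2.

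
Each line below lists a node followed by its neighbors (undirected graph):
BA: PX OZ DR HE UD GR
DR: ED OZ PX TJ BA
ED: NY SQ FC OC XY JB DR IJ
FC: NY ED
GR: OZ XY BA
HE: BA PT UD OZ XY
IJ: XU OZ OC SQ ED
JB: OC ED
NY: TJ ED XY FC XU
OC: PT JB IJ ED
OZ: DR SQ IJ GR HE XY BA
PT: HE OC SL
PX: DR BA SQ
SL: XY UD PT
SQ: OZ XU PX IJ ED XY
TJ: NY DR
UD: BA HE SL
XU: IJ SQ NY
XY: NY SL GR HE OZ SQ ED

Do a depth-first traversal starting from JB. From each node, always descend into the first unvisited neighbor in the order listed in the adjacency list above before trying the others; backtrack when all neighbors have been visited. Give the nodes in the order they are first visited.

Visit JB
JB → OC
OC → PT
PT → HE
HE → BA
BA → PX
PX → DR
DR → ED
ED → NY
NY → TJ
NY → XY
XY → SL
SL → UD
XY → GR
GR → OZ
OZ → SQ
SQ → XU
XU → IJ
NY → FC

JB, OC, PT, HE, BA, PX, DR, ED, NY, TJ, XY, SL, UD, GR, OZ, SQ, XU, IJ, FC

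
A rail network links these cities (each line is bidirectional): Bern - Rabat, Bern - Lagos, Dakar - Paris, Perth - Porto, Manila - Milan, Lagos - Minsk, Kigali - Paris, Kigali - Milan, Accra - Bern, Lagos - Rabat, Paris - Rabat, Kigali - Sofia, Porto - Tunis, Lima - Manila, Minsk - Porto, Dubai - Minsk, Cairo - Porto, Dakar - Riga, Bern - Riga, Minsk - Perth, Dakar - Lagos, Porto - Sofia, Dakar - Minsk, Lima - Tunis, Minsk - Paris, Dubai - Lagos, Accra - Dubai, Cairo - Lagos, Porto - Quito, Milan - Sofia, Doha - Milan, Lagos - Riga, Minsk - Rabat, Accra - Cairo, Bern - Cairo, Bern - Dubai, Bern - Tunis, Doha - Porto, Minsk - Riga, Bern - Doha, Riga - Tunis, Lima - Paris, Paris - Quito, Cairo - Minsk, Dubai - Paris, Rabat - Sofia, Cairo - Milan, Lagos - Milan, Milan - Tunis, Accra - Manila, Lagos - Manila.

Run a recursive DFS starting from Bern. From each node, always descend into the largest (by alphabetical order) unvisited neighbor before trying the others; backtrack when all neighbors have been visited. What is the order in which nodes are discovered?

Bern Tunis Riga Minsk Rabat Sofia Porto Quito Paris Lima Manila Milan Lagos Dubai Accra Cairo Dakar Kigali Doha Perth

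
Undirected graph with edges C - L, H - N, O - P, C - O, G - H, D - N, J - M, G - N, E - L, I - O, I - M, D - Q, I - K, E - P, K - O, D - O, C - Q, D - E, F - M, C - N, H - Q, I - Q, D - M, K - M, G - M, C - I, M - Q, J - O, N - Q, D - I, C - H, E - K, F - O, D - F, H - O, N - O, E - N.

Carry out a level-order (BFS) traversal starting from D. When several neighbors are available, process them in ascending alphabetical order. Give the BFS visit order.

Visit D; enqueue E, F, I, M, N, O, Q → queue [E, F, I, M, N, O, Q]
Visit E; enqueue K, L, P → queue [F, I, M, N, O, Q, K, L, P]
Visit F → queue [I, M, N, O, Q, K, L, P]
Visit I; enqueue C → queue [M, N, O, Q, K, L, P, C]
Visit M; enqueue G, J → queue [N, O, Q, K, L, P, C, G, J]
Visit N; enqueue H → queue [O, Q, K, L, P, C, G, J, H]
Visit O → queue [Q, K, L, P, C, G, J, H]
Visit Q → queue [K, L, P, C, G, J, H]
Visit K → queue [L, P, C, G, J, H]
Visit L → queue [P, C, G, J, H]
Visit P → queue [C, G, J, H]
Visit C → queue [G, J, H]
Visit G → queue [J, H]
Visit J → queue [H]
Visit H → queue []

D -> E -> F -> I -> M -> N -> O -> Q -> K -> L -> P -> C -> G -> J -> H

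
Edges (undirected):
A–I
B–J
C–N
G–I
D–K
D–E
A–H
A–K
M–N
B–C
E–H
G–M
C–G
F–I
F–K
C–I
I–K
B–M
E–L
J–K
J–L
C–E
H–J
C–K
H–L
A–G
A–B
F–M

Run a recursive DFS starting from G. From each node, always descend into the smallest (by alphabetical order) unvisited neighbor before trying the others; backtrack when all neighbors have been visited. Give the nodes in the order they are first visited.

G, A, B, C, E, D, K, F, I, M, N, J, H, L

Visit G
G → A
A → B
B → C
C → E
E → D
D → K
K → F
F → I
F → M
M → N
K → J
J → H
H → L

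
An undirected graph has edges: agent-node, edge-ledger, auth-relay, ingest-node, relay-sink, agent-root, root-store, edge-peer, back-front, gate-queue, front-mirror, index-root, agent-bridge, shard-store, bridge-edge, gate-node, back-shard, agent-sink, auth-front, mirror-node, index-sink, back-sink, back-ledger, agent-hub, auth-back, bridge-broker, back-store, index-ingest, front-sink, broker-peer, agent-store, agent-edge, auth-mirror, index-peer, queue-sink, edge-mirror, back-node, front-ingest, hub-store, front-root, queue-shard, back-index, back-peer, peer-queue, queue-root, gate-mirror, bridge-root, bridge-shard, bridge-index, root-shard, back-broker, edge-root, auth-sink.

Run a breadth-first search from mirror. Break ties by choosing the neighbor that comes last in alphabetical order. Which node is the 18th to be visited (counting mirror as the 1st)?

Visit mirror; enqueue node, gate, front, edge, auth → queue [node, gate, front, edge, auth]
Visit node; enqueue ingest, back, agent → queue [gate, front, edge, auth, ingest, back, agent]
Visit gate; enqueue queue → queue [front, edge, auth, ingest, back, agent, queue]
Visit front; enqueue sink, root → queue [edge, auth, ingest, back, agent, queue, sink, root]
Visit edge; enqueue peer, ledger, bridge → queue [auth, ingest, back, agent, queue, sink, root, peer, ledger, bridge]
Visit auth; enqueue relay → queue [ingest, back, agent, queue, sink, root, peer, ledger, bridge, relay]
Visit ingest; enqueue index → queue [back, agent, queue, sink, root, peer, ledger, bridge, relay, index]
Visit back; enqueue store, shard, broker → queue [agent, queue, sink, root, peer, ledger, bridge, relay, index, store, shard, broker]
Visit agent; enqueue hub → queue [queue, sink, root, peer, ledger, bridge, relay, index, store, shard, broker, hub]
Visit queue → queue [sink, root, peer, ledger, bridge, relay, index, store, shard, broker, hub]
Visit sink → queue [root, peer, ledger, bridge, relay, index, store, shard, broker, hub]
Visit root → queue [peer, ledger, bridge, relay, index, store, shard, broker, hub]
Visit peer → queue [ledger, bridge, relay, index, store, shard, broker, hub]
Visit ledger → queue [bridge, relay, index, store, shard, broker, hub]
Visit bridge → queue [relay, index, store, shard, broker, hub]
Visit relay → queue [index, store, shard, broker, hub]
Visit index → queue [store, shard, broker, hub]
Visit store → queue [shard, broker, hub]
Visit shard → queue [broker, hub]
Visit broker → queue [hub]
Visit hub → queue []

Visit order: mirror, node, gate, front, edge, auth, ingest, back, agent, queue, sink, root, peer, ledger, bridge, relay, index, store, shard, broker, hub

store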